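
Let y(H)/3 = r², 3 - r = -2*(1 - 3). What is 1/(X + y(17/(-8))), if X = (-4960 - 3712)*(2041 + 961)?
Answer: -1/26033341 ≈ -3.8412e-8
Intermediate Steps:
r = -1 (r = 3 - (-2)*(1 - 3) = 3 - (-2)*(-2) = 3 - 1*4 = 3 - 4 = -1)
y(H) = 3 (y(H) = 3*(-1)² = 3*1 = 3)
X = -26033344 (X = -8672*3002 = -26033344)
1/(X + y(17/(-8))) = 1/(-26033344 + 3) = 1/(-26033341) = -1/26033341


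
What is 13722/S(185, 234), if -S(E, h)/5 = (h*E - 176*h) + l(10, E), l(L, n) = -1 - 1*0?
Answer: -13722/10525 ≈ -1.3038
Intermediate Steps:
l(L, n) = -1 (l(L, n) = -1 + 0 = -1)
S(E, h) = 5 + 880*h - 5*E*h (S(E, h) = -5*((h*E - 176*h) - 1) = -5*((E*h - 176*h) - 1) = -5*((-176*h + E*h) - 1) = -5*(-1 - 176*h + E*h) = 5 + 880*h - 5*E*h)
13722/S(185, 234) = 13722/(5 + 880*234 - 5*185*234) = 13722/(5 + 205920 - 216450) = 13722/(-10525) = 13722*(-1/10525) = -13722/10525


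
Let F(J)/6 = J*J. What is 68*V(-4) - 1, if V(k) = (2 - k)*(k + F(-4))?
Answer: 37535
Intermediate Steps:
F(J) = 6*J**2 (F(J) = 6*(J*J) = 6*J**2)
V(k) = (2 - k)*(96 + k) (V(k) = (2 - k)*(k + 6*(-4)**2) = (2 - k)*(k + 6*16) = (2 - k)*(k + 96) = (2 - k)*(96 + k))
68*V(-4) - 1 = 68*(192 - 1*(-4)**2 - 94*(-4)) - 1 = 68*(192 - 1*16 + 376) - 1 = 68*(192 - 16 + 376) - 1 = 68*552 - 1 = 37536 - 1 = 37535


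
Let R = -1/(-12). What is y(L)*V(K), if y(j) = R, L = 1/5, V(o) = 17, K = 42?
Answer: 17/12 ≈ 1.4167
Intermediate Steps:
L = ⅕ ≈ 0.20000
R = 1/12 (R = -1*(-1/12) = 1/12 ≈ 0.083333)
y(j) = 1/12
y(L)*V(K) = (1/12)*17 = 17/12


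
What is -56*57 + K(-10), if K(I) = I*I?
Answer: -3092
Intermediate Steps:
K(I) = I**2
-56*57 + K(-10) = -56*57 + (-10)**2 = -3192 + 100 = -3092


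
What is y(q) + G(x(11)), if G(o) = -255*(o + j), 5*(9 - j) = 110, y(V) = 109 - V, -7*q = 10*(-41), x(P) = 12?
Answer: 2138/7 ≈ 305.43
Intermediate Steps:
q = 410/7 (q = -10*(-41)/7 = -1/7*(-410) = 410/7 ≈ 58.571)
j = -13 (j = 9 - 1/5*110 = 9 - 22 = -13)
G(o) = 3315 - 255*o (G(o) = -255*(o - 13) = -255*(-13 + o) = 3315 - 255*o)
y(q) + G(x(11)) = (109 - 1*410/7) + (3315 - 255*12) = (109 - 410/7) + (3315 - 3060) = 353/7 + 255 = 2138/7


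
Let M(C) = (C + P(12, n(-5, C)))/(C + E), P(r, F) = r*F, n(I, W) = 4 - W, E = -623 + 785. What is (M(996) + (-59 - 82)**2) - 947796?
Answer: -179089413/193 ≈ -9.2792e+5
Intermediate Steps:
E = 162
P(r, F) = F*r
M(C) = (48 - 11*C)/(162 + C) (M(C) = (C + (4 - C)*12)/(C + 162) = (C + (48 - 12*C))/(162 + C) = (48 - 11*C)/(162 + C))
(M(996) + (-59 - 82)**2) - 947796 = ((48 - 11*996)/(162 + 996) + (-59 - 82)**2) - 947796 = ((48 - 10956)/1158 + (-141)**2) - 947796 = ((1/1158)*(-10908) + 19881) - 947796 = (-1818/193 + 19881) - 947796 = 3835215/193 - 947796 = -179089413/193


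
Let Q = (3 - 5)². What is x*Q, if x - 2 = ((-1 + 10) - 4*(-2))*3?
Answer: 212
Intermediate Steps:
x = 53 (x = 2 + ((-1 + 10) - 4*(-2))*3 = 2 + (9 + 8)*3 = 2 + 17*3 = 2 + 51 = 53)
Q = 4 (Q = (-2)² = 4)
x*Q = 53*4 = 212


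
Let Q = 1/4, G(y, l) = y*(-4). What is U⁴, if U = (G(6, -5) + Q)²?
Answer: 6634204312890625/65536 ≈ 1.0123e+11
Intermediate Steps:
G(y, l) = -4*y
Q = ¼ ≈ 0.25000
U = 9025/16 (U = (-4*6 + ¼)² = (-24 + ¼)² = (-95/4)² = 9025/16 ≈ 564.06)
U⁴ = (9025/16)⁴ = 6634204312890625/65536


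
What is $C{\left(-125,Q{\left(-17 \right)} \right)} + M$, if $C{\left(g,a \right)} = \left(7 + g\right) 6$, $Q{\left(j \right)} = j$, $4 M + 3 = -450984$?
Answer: $- \frac{453819}{4} \approx -1.1345 \cdot 10^{5}$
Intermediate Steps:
$M = - \frac{450987}{4}$ ($M = - \frac{3}{4} + \frac{1}{4} \left(-450984\right) = - \frac{3}{4} - 112746 = - \frac{450987}{4} \approx -1.1275 \cdot 10^{5}$)
$C{\left(g,a \right)} = 42 + 6 g$
$C{\left(-125,Q{\left(-17 \right)} \right)} + M = \left(42 + 6 \left(-125\right)\right) - \frac{450987}{4} = \left(42 - 750\right) - \frac{450987}{4} = -708 - \frac{450987}{4} = - \frac{453819}{4}$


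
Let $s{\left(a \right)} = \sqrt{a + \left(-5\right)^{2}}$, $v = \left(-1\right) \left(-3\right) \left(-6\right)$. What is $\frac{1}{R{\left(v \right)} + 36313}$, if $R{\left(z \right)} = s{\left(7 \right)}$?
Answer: $\frac{36313}{1318633937} - \frac{4 \sqrt{2}}{1318633937} \approx 2.7534 \cdot 10^{-5}$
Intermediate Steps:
$v = -18$ ($v = 3 \left(-6\right) = -18$)
$s{\left(a \right)} = \sqrt{25 + a}$ ($s{\left(a \right)} = \sqrt{a + 25} = \sqrt{25 + a}$)
$R{\left(z \right)} = 4 \sqrt{2}$ ($R{\left(z \right)} = \sqrt{25 + 7} = \sqrt{32} = 4 \sqrt{2}$)
$\frac{1}{R{\left(v \right)} + 36313} = \frac{1}{4 \sqrt{2} + 36313} = \frac{1}{36313 + 4 \sqrt{2}}$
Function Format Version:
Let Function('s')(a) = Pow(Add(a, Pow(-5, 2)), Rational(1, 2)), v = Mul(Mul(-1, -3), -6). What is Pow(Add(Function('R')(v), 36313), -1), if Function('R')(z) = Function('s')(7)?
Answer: Add(Rational(36313, 1318633937), Mul(Rational(-4, 1318633937), Pow(2, Rational(1, 2)))) ≈ 2.7534e-5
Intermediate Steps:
v = -18 (v = Mul(3, -6) = -18)
Function('s')(a) = Pow(Add(25, a), Rational(1, 2)) (Function('s')(a) = Pow(Add(a, 25), Rational(1, 2)) = Pow(Add(25, a), Rational(1, 2)))
Function('R')(z) = Mul(4, Pow(2, Rational(1, 2))) (Function('R')(z) = Pow(Add(25, 7), Rational(1, 2)) = Pow(32, Rational(1, 2)) = Mul(4, Pow(2, Rational(1, 2))))
Pow(Add(Function('R')(v), 36313), -1) = Pow(Add(Mul(4, Pow(2, Rational(1, 2))), 36313), -1) = Pow(Add(36313, Mul(4, Pow(2, Rational(1, 2)))), -1)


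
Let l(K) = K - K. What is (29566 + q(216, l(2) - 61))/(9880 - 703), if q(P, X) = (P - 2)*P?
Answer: 75790/9177 ≈ 8.2587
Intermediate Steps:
l(K) = 0
q(P, X) = P*(-2 + P) (q(P, X) = (-2 + P)*P = P*(-2 + P))
(29566 + q(216, l(2) - 61))/(9880 - 703) = (29566 + 216*(-2 + 216))/(9880 - 703) = (29566 + 216*214)/9177 = (29566 + 46224)*(1/9177) = 75790*(1/9177) = 75790/9177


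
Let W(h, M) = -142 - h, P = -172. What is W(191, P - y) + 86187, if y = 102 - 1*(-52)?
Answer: 85854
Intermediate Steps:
y = 154 (y = 102 + 52 = 154)
W(191, P - y) + 86187 = (-142 - 1*191) + 86187 = (-142 - 191) + 86187 = -333 + 86187 = 85854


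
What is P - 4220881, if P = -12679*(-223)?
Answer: -1393464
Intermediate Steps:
P = 2827417
P - 4220881 = 2827417 - 4220881 = -1393464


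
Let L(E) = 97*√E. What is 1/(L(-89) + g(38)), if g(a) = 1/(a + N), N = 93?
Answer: 131/14370638562 - 1664617*I*√89/14370638562 ≈ 9.1158e-9 - 0.0010928*I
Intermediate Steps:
g(a) = 1/(93 + a) (g(a) = 1/(a + 93) = 1/(93 + a))
1/(L(-89) + g(38)) = 1/(97*√(-89) + 1/(93 + 38)) = 1/(97*(I*√89) + 1/131) = 1/(97*I*√89 + 1/131) = 1/(1/131 + 97*I*√89)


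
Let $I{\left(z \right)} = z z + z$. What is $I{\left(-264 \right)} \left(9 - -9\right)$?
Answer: $1249776$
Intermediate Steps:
$I{\left(z \right)} = z + z^{2}$ ($I{\left(z \right)} = z^{2} + z = z + z^{2}$)
$I{\left(-264 \right)} \left(9 - -9\right) = - 264 \left(1 - 264\right) \left(9 - -9\right) = \left(-264\right) \left(-263\right) \left(9 + 9\right) = 69432 \cdot 18 = 1249776$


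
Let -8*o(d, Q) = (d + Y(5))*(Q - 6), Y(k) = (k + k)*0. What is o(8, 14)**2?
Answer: 64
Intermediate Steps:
Y(k) = 0 (Y(k) = (2*k)*0 = 0)
o(d, Q) = -d*(-6 + Q)/8 (o(d, Q) = -(d + 0)*(Q - 6)/8 = -d*(-6 + Q)/8)
o(8, 14)**2 = ((1/8)*8*(6 - 1*14))**2 = ((1/8)*8*(6 - 14))**2 = ((1/8)*8*(-8))**2 = (-8)**2 = 64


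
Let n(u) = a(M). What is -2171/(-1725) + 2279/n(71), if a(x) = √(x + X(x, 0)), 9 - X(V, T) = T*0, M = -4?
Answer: 2171/1725 + 2279*√5/5 ≈ 1020.5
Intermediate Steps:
X(V, T) = 9 (X(V, T) = 9 - T*0 = 9 - 1*0 = 9 + 0 = 9)
a(x) = √(9 + x) (a(x) = √(x + 9) = √(9 + x))
n(u) = √5 (n(u) = √(9 - 4) = √5)
-2171/(-1725) + 2279/n(71) = -2171/(-1725) + 2279/(√5) = -2171*(-1/1725) + 2279*(√5/5) = 2171/1725 + 2279*√5/5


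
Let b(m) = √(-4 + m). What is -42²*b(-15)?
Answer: -1764*I*√19 ≈ -7689.1*I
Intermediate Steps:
-42²*b(-15) = -42²*√(-4 - 15) = -1764*√(-19) = -1764*I*√19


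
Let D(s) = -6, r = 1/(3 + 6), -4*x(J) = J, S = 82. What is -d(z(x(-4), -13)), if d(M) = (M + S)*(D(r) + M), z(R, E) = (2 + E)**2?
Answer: -23345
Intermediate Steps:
x(J) = -J/4
r = 1/9 ≈ 0.11111
d(M) = (-6 + M)*(82 + M) (d(M) = (M + 82)*(-6 + M) = (82 + M)*(-6 + M) = (-6 + M)*(82 + M))
-d(z(x(-4), -13)) = -(-492 + ((2 - 13)**2)**2 + 76*(2 - 13)**2) = -(-492 + ((-11)**2)**2 + 76*(-11)**2) = -(-492 + 121**2 + 76*121) = -(-492 + 14641 + 9196) = -1*23345 = -23345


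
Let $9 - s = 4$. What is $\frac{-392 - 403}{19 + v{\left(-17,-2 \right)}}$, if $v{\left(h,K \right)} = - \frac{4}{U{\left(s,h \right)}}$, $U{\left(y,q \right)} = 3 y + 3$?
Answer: $- \frac{7155}{169} \approx -42.337$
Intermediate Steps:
$s = 5$ ($s = 9 - 4 = 5$)
$U{\left(y,q \right)} = 3 + 3 y$
$v{\left(h,K \right)} = - \frac{2}{9}$ ($v{\left(h,K \right)} = - \frac{4}{3 + 3 \cdot 5} = - \frac{4}{3 + 15} = - \frac{4}{18} = \left(-4\right) \frac{1}{18} = - \frac{2}{9}$)
$\frac{-392 - 403}{19 + v{\left(-17,-2 \right)}} = \frac{-392 - 403}{19 - \frac{2}{9}} = - \frac{795}{\frac{169}{9}} = \left(-795\right) \frac{9}{169} = - \frac{7155}{169}$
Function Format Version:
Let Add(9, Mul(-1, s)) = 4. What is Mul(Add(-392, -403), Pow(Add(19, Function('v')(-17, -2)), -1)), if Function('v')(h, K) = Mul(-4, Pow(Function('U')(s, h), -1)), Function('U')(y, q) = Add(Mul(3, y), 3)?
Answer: Rational(-7155, 169) ≈ -42.337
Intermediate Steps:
s = 5 (s = Add(9, Mul(-1, 4)) = Add(9, -4) = 5)
Function('U')(y, q) = Add(3, Mul(3, y))
Function('v')(h, K) = Rational(-2, 9) (Function('v')(h, K) = Mul(-4, Pow(Add(3, Mul(3, 5)), -1)) = Mul(-4, Pow(Add(3, 15), -1)) = Mul(-4, Pow(18, -1)) = Mul(-4, Rational(1, 18)) = Rational(-2, 9))
Mul(Add(-392, -403), Pow(Add(19, Function('v')(-17, -2)), -1)) = Mul(Add(-392, -403), Pow(Add(19, Rational(-2, 9)), -1)) = Mul(-795, Pow(Rational(169, 9), -1)) = Mul(-795, Rational(9, 169)) = Rational(-7155, 169)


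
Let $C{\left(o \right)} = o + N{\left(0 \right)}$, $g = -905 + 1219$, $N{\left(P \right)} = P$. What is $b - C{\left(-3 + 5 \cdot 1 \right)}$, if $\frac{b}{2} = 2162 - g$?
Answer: $3694$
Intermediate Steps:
$g = 314$
$C{\left(o \right)} = o$ ($C{\left(o \right)} = o + 0 = o$)
$b = 3696$ ($b = 2 \left(2162 - 314\right) = 2 \cdot 1848 = 3696$)
$b - C{\left(-3 + 5 \cdot 1 \right)} = 3696 - \left(-3 + 5 \cdot 1\right) = 3696 - \left(-3 + 5\right) = 3696 - 2 = 3694$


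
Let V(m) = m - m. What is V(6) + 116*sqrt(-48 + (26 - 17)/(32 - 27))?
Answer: 116*I*sqrt(1155)/5 ≈ 788.46*I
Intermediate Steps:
V(m) = 0
V(6) + 116*sqrt(-48 + (26 - 17)/(32 - 27)) = 0 + 116*sqrt(-48 + (26 - 17)/(32 - 27)) = 0 + 116*sqrt(-48 + 9/5) = 0 + 116*sqrt(-231/5) = 0 + 116*(I*sqrt(1155)/5) = 0 + 116*I*sqrt(1155)/5 = 116*I*sqrt(1155)/5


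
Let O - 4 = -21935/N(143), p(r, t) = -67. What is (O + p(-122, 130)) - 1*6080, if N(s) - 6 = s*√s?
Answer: -17963050843/2924171 - 3136705*√143/2924171 ≈ -6155.8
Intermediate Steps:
N(s) = 6 + s^(3/2) (N(s) = 6 + s*√s = 6 + s^(3/2))
O = 4 - 21935/(6 + 143*√143) (O = 4 - 21935/(6 + 143^(3/2)) = 4 - 21935/(6 + 143*√143) ≈ -8.7824)
(O + p(-122, 130)) - 1*6080 = ((11828294/2924171 - 3136705*√143/2924171) - 67) - 1*6080 = (-184091163/2924171 - 3136705*√143/2924171) - 6080 = -17963050843/2924171 - 3136705*√143/2924171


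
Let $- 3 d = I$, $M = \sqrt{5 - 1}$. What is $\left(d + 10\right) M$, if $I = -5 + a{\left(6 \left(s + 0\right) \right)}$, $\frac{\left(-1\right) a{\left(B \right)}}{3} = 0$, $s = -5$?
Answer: $\frac{70}{3} \approx 23.333$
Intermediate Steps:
$M = 2$ ($M = \sqrt{4} = 2$)
$a{\left(B \right)} = 0$ ($a{\left(B \right)} = \left(-3\right) 0 = 0$)
$I = -5$ ($I = -5 + 0 = -5$)
$d = \frac{5}{3}$ ($d = \left(- \frac{1}{3}\right) \left(-5\right) = \frac{5}{3} \approx 1.6667$)
$\left(d + 10\right) M = \left(\frac{5}{3} + 10\right) 2 = \frac{35}{3} \cdot 2 = \frac{70}{3}$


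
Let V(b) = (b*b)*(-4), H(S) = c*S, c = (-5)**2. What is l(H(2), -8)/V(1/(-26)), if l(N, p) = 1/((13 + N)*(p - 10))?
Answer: 169/1134 ≈ 0.14903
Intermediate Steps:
c = 25
H(S) = 25*S
l(N, p) = 1/((-10 + p)*(13 + N)) (l(N, p) = 1/((13 + N)*(-10 + p)) = 1/((-10 + p)*(13 + N)))
V(b) = -4*b**2 (V(b) = b**2*(-4) = -4*b**2)
l(H(2), -8)/V(1/(-26)) = 1/((-130 - 250*2 + 13*(-8) + (25*2)*(-8))*((-4*(1/(-26))**2))) = 1/((-130 - 10*50 - 104 + 50*(-8))*((-4*(-1/26)**2))) = 1/((-130 - 500 - 104 - 400)*((-4*1/676))) = 1/((-1134)*(-1/169)) = -1/1134*(-169) = 169/1134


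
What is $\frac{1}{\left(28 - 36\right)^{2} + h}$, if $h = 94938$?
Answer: $\frac{1}{95002} \approx 1.0526 \cdot 10^{-5}$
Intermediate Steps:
$\frac{1}{\left(28 - 36\right)^{2} + h} = \frac{1}{\left(28 - 36\right)^{2} + 94938} = \frac{1}{\left(-8\right)^{2} + 94938} = \frac{1}{64 + 94938} = \frac{1}{95002}$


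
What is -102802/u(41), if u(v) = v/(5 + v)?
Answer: -4728892/41 ≈ -1.1534e+5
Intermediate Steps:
-102802/u(41) = -102802/(41/(5 + 41)) = -102802/(41/46) = -102802/(41*(1/46)) = -102802/41/46 = -102802*46/41 = -4728892/41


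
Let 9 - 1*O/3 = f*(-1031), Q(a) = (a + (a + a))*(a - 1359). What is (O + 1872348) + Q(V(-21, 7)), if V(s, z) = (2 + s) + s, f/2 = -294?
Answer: 221571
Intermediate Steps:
f = -588 (f = 2*(-294) = -588)
V(s, z) = 2 + 2*s
Q(a) = 3*a*(-1359 + a) (Q(a) = (a + 2*a)*(-1359 + a) = (3*a)*(-1359 + a) = 3*a*(-1359 + a))
O = -1818657 (O = 27 - (-1764)*(-1031) = 27 - 3*606228 = 27 - 1818684 = -1818657)
(O + 1872348) + Q(V(-21, 7)) = (-1818657 + 1872348) + 3*(2 + 2*(-21))*(-1359 + (2 + 2*(-21))) = 53691 + 3*(2 - 42)*(-1359 + (2 - 42)) = 53691 + 3*(-40)*(-1359 - 40) = 53691 + 3*(-40)*(-1399) = 53691 + 167880 = 221571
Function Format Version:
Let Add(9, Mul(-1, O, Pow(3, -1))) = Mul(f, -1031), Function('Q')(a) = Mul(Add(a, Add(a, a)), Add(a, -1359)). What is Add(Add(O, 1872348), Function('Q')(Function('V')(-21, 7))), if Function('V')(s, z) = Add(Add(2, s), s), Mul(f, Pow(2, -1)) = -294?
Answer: 221571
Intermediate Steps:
f = -588 (f = Mul(2, -294) = -588)
Function('V')(s, z) = Add(2, Mul(2, s))
Function('Q')(a) = Mul(3, a, Add(-1359, a)) (Function('Q')(a) = Mul(Add(a, Mul(2, a)), Add(-1359, a)) = Mul(Mul(3, a), Add(-1359, a)) = Mul(3, a, Add(-1359, a)))
O = -1818657 (O = Add(27, Mul(-3, Mul(-588, -1031))) = Add(27, Mul(-3, 606228)) = Add(27, -1818684) = -1818657)
Add(Add(O, 1872348), Function('Q')(Function('V')(-21, 7))) = Add(Add(-1818657, 1872348), Mul(3, Add(2, Mul(2, -21)), Add(-1359, Add(2, Mul(2, -21))))) = Add(53691, Mul(3, Add(2, -42), Add(-1359, Add(2, -42)))) = Add(53691, Mul(3, -40, Add(-1359, -40))) = Add(53691, Mul(3, -40, -1399)) = Add(53691, 167880) = 221571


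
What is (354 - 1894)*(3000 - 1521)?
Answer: -2277660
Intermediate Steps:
(354 - 1894)*(3000 - 1521) = -1540*1479 = -2277660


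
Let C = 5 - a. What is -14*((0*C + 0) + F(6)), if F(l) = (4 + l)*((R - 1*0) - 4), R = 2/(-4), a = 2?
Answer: 630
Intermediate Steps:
R = -½ (R = 2*(-¼) = -½ ≈ -0.50000)
F(l) = -18 - 9*l/2 (F(l) = (4 + l)*((-½ - 1*0) - 4) = (4 + l)*((-½ + 0) - 4) = (4 + l)*(-½ - 4) = (4 + l)*(-9/2) = -18 - 9*l/2)
C = 3 (C = 5 - 1*2 = 5 - 2 = 3)
-14*((0*C + 0) + F(6)) = -14*((0*3 + 0) + (-18 - 9/2*6)) = -14*((0 + 0) + (-18 - 27)) = -14*(0 - 45) = -14*(-45) = 630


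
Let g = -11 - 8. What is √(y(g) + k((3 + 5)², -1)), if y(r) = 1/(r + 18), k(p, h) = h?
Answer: I*√2 ≈ 1.4142*I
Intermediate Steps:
g = -19
y(r) = 1/(18 + r)
√(y(g) + k((3 + 5)², -1)) = √(1/(18 - 19) - 1) = √(1/(-1) - 1) = √(-1 - 1) = √(-2) = I*√2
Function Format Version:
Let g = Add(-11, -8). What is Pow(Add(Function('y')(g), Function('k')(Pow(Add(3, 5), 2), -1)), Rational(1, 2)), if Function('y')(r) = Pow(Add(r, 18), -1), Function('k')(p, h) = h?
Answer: Mul(I, Pow(2, Rational(1, 2))) ≈ Mul(1.4142, I)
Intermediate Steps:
g = -19
Function('y')(r) = Pow(Add(18, r), -1)
Pow(Add(Function('y')(g), Function('k')(Pow(Add(3, 5), 2), -1)), Rational(1, 2)) = Pow(Add(Pow(Add(18, -19), -1), -1), Rational(1, 2)) = Pow(Add(Pow(-1, -1), -1), Rational(1, 2)) = Pow(Add(-1, -1), Rational(1, 2)) = Pow(-2, Rational(1, 2)) = Mul(I, Pow(2, Rational(1, 2)))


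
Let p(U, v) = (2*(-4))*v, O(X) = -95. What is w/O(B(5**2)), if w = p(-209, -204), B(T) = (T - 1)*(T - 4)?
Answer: -1632/95 ≈ -17.179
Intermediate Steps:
B(T) = (-1 + T)*(-4 + T)
p(U, v) = -8*v
w = 1632 (w = -8*(-204) = 1632)
w/O(B(5**2)) = 1632/(-95) = 1632*(-1/95) = -1632/95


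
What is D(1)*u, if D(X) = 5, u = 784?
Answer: 3920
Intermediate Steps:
D(1)*u = 5*784 = 3920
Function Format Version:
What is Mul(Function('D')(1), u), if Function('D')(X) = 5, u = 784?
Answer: 3920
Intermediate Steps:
Mul(Function('D')(1), u) = Mul(5, 784) = 3920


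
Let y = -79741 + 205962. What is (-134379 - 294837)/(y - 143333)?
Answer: 17884/713 ≈ 25.083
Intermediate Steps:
y = 126221
(-134379 - 294837)/(y - 143333) = (-134379 - 294837)/(126221 - 143333) = -429216/(-17112) = -429216*(-1/17112) = 17884/713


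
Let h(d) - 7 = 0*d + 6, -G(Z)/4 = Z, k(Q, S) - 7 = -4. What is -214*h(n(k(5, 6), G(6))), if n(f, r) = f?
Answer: -2782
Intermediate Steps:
k(Q, S) = 3 (k(Q, S) = 7 - 4 = 3)
G(Z) = -4*Z
h(d) = 13 (h(d) = 7 + (0*d + 6) = 7 + (0 + 6) = 7 + 6 = 13)
-214*h(n(k(5, 6), G(6))) = -214*13 = -2782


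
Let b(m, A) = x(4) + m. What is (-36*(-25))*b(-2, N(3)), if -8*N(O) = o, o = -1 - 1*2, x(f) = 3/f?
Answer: -1125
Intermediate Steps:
o = -3 (o = -1 - 2 = -3)
N(O) = 3/8 (N(O) = -1/8*(-3) = 3/8)
b(m, A) = 3/4 + m
(-36*(-25))*b(-2, N(3)) = (-36*(-25))*(3/4 - 2) = 900*(-5/4) = -1125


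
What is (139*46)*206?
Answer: 1317164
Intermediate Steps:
(139*46)*206 = 6394*206 = 1317164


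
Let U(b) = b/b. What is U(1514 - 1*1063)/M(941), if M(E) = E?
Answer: 1/941 ≈ 0.0010627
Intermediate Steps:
U(b) = 1
U(1514 - 1*1063)/M(941) = 1/941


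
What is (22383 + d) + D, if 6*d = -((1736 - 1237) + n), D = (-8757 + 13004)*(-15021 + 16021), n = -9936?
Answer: 25625735/6 ≈ 4.2710e+6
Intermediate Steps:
D = 4247000 (D = 4247*1000 = 4247000)
d = 9437/6 (d = (-((1736 - 1237) - 9936))/6 = (-(499 - 9936))/6 = (-1*(-9437))/6 = (1/6)*9437 = 9437/6 ≈ 1572.8)
(22383 + d) + D = (22383 + 9437/6) + 4247000 = 143735/6 + 4247000 = 25625735/6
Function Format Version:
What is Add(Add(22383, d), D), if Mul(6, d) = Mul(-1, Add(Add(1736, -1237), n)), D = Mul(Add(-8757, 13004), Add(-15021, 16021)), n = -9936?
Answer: Rational(25625735, 6) ≈ 4.2710e+6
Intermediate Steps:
D = 4247000 (D = Mul(4247, 1000) = 4247000)
d = Rational(9437, 6) (d = Mul(Rational(1, 6), Mul(-1, Add(Add(1736, -1237), -9936))) = Mul(Rational(1, 6), Mul(-1, Add(499, -9936))) = Mul(Rational(1, 6), Mul(-1, -9437)) = Mul(Rational(1, 6), 9437) = Rational(9437, 6) ≈ 1572.8)
Add(Add(22383, d), D) = Add(Add(22383, Rational(9437, 6)), 4247000) = Add(Rational(143735, 6), 4247000) = Rational(25625735, 6)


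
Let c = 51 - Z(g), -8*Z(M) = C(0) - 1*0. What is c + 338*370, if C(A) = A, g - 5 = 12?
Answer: 125111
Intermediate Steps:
g = 17 (g = 5 + 12 = 17)
Z(M) = 0 (Z(M) = -(0 - 1*0)/8 = -(0 + 0)/8 = -⅛*0 = 0)
c = 51 (c = 51 - 1*0 = 51 + 0 = 51)
c + 338*370 = 51 + 338*370 = 51 + 125060 = 125111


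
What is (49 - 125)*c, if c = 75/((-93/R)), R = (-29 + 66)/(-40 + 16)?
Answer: -17575/186 ≈ -94.489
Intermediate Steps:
R = -37/24 (R = 37/(-24) = 37*(-1/24) = -37/24 ≈ -1.5417)
c = 925/744 (c = 75/((-93/(-37/24))) = 75/((-93*(-24/37))) = 75/(2232/37) = 75*(37/2232) = 925/744 ≈ 1.2433)
(49 - 125)*c = (49 - 125)*(925/744) = -76*925/744 = -17575/186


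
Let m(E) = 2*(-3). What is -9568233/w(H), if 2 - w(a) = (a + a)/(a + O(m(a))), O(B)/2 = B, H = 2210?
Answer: 3505162689/4 ≈ 8.7629e+8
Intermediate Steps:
m(E) = -6
O(B) = 2*B
w(a) = 2 - 2*a/(-12 + a) (w(a) = 2 - (a + a)/(a + 2*(-6)) = 2 - 2*a/(a - 12) = 2 - 2*a/(-12 + a))
-9568233/w(H) = -9568233/((-24/(-12 + 2210))) = -9568233/((-24/2198)) = -9568233/((-24*1/2198)) = -9568233/(-12/1099) = -9568233*(-1099/12) = 3505162689/4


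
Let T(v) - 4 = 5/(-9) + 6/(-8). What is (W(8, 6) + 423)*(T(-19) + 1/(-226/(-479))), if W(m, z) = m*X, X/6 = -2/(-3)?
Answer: 8910265/4068 ≈ 2190.3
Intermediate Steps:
X = 4 (X = 6*(-2/(-3)) = 6*(-2*(-⅓)) = 6*(⅔) = 4)
T(v) = 97/36 (T(v) = 4 + (5/(-9) + 6/(-8)) = 4 + (5*(-⅑) + 6*(-⅛)) = 4 + (-5/9 - ¾) = 4 - 47/36 = 97/36)
W(m, z) = 4*m (W(m, z) = m*4 = 4*m)
(W(8, 6) + 423)*(T(-19) + 1/(-226/(-479))) = (4*8 + 423)*(97/36 + 1/(-226/(-479))) = (32 + 423)*(97/36 + 1/(-226*(-1/479))) = 455*(97/36 + 1/(226/479)) = 455*(97/36 + 479/226) = 455*(19583/4068) = 8910265/4068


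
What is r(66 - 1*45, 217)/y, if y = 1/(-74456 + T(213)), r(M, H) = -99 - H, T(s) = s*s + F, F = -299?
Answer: 9285976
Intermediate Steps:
T(s) = -299 + s**2 (T(s) = s*s - 299 = s**2 - 299 = -299 + s**2)
y = -1/29386 (y = 1/(-74456 + (-299 + 213**2)) = 1/(-74456 + (-299 + 45369)) = 1/(-74456 + 45070) = 1/(-29386) = -1/29386 ≈ -3.4030e-5)
r(66 - 1*45, 217)/y = (-99 - 1*217)/(-1/29386) = (-99 - 217)*(-29386) = -316*(-29386) = 9285976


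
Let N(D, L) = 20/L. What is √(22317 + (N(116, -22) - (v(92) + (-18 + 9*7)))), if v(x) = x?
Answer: √2683670/11 ≈ 148.93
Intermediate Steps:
√(22317 + (N(116, -22) - (v(92) + (-18 + 9*7)))) = √(22317 + (20/(-22) - (92 + (-18 + 9*7)))) = √(22317 + (20*(-1/22) - (92 + (-18 + 63)))) = √(22317 + (-10/11 - (92 + 45))) = √(22317 + (-10/11 - 1*137)) = √(22317 + (-10/11 - 137)) = √(22317 - 1517/11) = √(243970/11) = √2683670/11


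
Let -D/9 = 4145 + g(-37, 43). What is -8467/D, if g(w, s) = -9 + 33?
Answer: 8467/37521 ≈ 0.22566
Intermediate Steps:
g(w, s) = 24
D = -37521 (D = -9*(4145 + 24) = -9*4169 = -37521)
-8467/D = -8467/(-37521) = -8467*(-1/37521) = 8467/37521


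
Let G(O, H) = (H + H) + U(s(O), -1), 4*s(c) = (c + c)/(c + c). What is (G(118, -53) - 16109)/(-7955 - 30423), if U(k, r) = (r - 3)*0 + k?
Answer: 64859/153512 ≈ 0.42250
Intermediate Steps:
s(c) = ¼ (s(c) = ((c + c)/(c + c))/4 = ((2*c)/((2*c)))/4 = ((2*c)*(1/(2*c)))/4 = (¼)*1 = ¼)
U(k, r) = k (U(k, r) = (-3 + r)*0 + k = 0 + k = k)
G(O, H) = ¼ + 2*H (G(O, H) = (H + H) + ¼ = 2*H + ¼ = ¼ + 2*H)
(G(118, -53) - 16109)/(-7955 - 30423) = ((¼ + 2*(-53)) - 16109)/(-7955 - 30423) = ((¼ - 106) - 16109)/(-38378) = (-423/4 - 16109)*(-1/38378) = -64859/4*(-1/38378) = 64859/153512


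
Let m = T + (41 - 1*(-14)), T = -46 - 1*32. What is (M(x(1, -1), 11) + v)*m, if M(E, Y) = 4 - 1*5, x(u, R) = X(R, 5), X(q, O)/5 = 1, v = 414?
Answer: -9499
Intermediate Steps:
X(q, O) = 5 (X(q, O) = 5*1 = 5)
x(u, R) = 5
T = -78 (T = -46 - 32 = -78)
M(E, Y) = -1 (M(E, Y) = 4 - 5 = -1)
m = -23 (m = -78 + (41 - 1*(-14)) = -78 + (41 + 14) = -78 + 55 = -23)
(M(x(1, -1), 11) + v)*m = (-1 + 414)*(-23) = 413*(-23) = -9499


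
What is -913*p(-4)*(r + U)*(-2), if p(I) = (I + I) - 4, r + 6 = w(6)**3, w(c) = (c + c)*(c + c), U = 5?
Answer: -65428859496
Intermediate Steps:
w(c) = 4*c**2 (w(c) = (2*c)*(2*c) = 4*c**2)
r = 2985978 (r = -6 + (4*6**2)**3 = -6 + (4*36)**3 = -6 + 144**3 = -6 + 2985984 = 2985978)
p(I) = -4 + 2*I (p(I) = 2*I - 4 = -4 + 2*I)
-913*p(-4)*(r + U)*(-2) = -913*(-4 + 2*(-4))*(2985978 + 5)*(-2) = -913*(-4 - 8)*2985983*(-2) = -913*(-12*2985983)*(-2) = -(-32714429748)*(-2) = -913*71663592 = -65428859496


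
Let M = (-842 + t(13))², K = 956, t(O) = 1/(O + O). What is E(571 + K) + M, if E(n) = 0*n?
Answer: 479215881/676 ≈ 7.0890e+5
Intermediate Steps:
t(O) = 1/(2*O)
E(n) = 0
M = 479215881/676 (M = (-842 + (½)/13)² = (-842 + (½)*(1/13))² = (-842 + 1/26)² = (-21891/26)² = 479215881/676 ≈ 7.0890e+5)
E(571 + K) + M = 0 + 479215881/676 = 479215881/676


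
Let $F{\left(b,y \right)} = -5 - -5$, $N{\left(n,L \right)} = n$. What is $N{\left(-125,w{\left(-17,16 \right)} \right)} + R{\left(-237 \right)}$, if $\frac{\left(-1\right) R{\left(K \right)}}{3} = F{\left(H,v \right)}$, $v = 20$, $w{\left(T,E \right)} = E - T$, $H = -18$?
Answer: $-125$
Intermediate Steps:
$F{\left(b,y \right)} = 0$ ($F{\left(b,y \right)} = -5 + 5 = 0$)
$R{\left(K \right)} = 0$ ($R{\left(K \right)} = \left(-3\right) 0 = 0$)
$N{\left(-125,w{\left(-17,16 \right)} \right)} + R{\left(-237 \right)} = -125 + 0 = -125$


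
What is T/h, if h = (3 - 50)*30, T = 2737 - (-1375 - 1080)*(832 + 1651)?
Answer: -1016417/235 ≈ -4325.2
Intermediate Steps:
T = 6098502 (T = 2737 - (-2455)*2483 = 2737 - 1*(-6095765) = 2737 + 6095765 = 6098502)
h = -1410 (h = -47*30 = -1410)
T/h = 6098502/(-1410) = 6098502*(-1/1410) = -1016417/235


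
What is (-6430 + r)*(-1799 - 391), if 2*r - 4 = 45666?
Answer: -35926950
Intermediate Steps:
r = 22835 (r = 2 + (1/2)*45666 = 2 + 22833 = 22835)
(-6430 + r)*(-1799 - 391) = (-6430 + 22835)*(-1799 - 391) = 16405*(-2190) = -35926950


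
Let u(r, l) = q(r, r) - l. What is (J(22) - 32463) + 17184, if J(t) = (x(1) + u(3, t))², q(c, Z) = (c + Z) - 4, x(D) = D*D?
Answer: -14918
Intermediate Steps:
x(D) = D²
q(c, Z) = -4 + Z + c (q(c, Z) = (Z + c) - 4 = -4 + Z + c)
u(r, l) = -4 - l + 2*r (u(r, l) = (-4 + r + r) - l = (-4 + 2*r) - l = -4 - l + 2*r)
J(t) = (3 - t)² (J(t) = (1² + (-4 - t + 2*3))² = (1 + (-4 - t + 6))² = (1 + (2 - t))² = (3 - t)²)
(J(22) - 32463) + 17184 = ((3 - 1*22)² - 32463) + 17184 = ((3 - 22)² - 32463) + 17184 = ((-19)² - 32463) + 17184 = (361 - 32463) + 17184 = -32102 + 17184 = -14918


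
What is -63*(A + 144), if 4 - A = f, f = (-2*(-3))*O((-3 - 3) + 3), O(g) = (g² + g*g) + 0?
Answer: -2520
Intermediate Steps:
O(g) = 2*g² (O(g) = (g² + g²) + 0 = 2*g² + 0 = 2*g²)
f = 108 (f = (-2*(-3))*(2*((-3 - 3) + 3)²) = 6*(2*(-6 + 3)²) = 6*(2*(-3)²) = 6*(2*9) = 6*18 = 108)
A = -104 (A = 4 - 1*108 = 4 - 108 = -104)
-63*(A + 144) = -63*(-104 + 144) = -63*40 = -2520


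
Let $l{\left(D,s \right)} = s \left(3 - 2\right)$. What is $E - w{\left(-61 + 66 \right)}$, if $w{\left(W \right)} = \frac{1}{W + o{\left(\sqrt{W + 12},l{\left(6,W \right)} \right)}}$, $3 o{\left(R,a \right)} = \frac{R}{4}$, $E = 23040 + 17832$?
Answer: $\frac{146443656}{3583} + \frac{12 \sqrt{17}}{3583} \approx 40872.0$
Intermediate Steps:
$l{\left(D,s \right)} = s$ ($l{\left(D,s \right)} = s 1 = s$)
$E = 40872$
$o{\left(R,a \right)} = \frac{R}{12}$ ($o{\left(R,a \right)} = \frac{R \frac{1}{4}}{3} = \frac{\frac{1}{4} R}{3} = \frac{R}{12}$)
$w{\left(W \right)} = \frac{1}{W + \frac{\sqrt{12 + W}}{12}}$ ($w{\left(W \right)} = \frac{1}{W + \frac{\sqrt{W + 12}}{12}} = \frac{1}{W + \frac{\sqrt{12 + W}}{12}}$)
$E - w{\left(-61 + 66 \right)} = 40872 - \frac{12}{\sqrt{12 + \left(-61 + 66\right)} + 12 \left(-61 + 66\right)} = 40872 - \frac{12}{\sqrt{12 + 5} + 12 \cdot 5} = 40872 - \frac{12}{\sqrt{17} + 60} = 40872 - \frac{12}{60 + \sqrt{17}}$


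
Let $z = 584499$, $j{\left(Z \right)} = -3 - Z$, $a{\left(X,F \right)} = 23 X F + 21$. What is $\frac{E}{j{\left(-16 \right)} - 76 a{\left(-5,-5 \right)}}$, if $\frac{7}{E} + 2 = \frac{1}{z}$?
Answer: $\frac{584499}{7562241593} \approx 7.7292 \cdot 10^{-5}$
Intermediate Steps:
$a{\left(X,F \right)} = 21 + 23 F X$ ($a{\left(X,F \right)} = 23 F X + 21 = 21 + 23 F X$)
$E = - \frac{4091493}{1168997}$ ($E = \frac{7}{-2 + \frac{1}{584499}} = \frac{7}{- \frac{1168997}{584499}} = 7 \left(- \frac{584499}{1168997}\right) = - \frac{4091493}{1168997} \approx -3.5$)
$\frac{E}{j{\left(-16 \right)} - 76 a{\left(-5,-5 \right)}} = - \frac{4091493}{1168997 \left(\left(-3 - -16\right) - 76 \left(21 + 23 \left(-5\right) \left(-5\right)\right)\right)} = - \frac{4091493}{1168997 \left(\left(-3 + 16\right) - 76 \left(21 + 575\right)\right)} = - \frac{4091493}{1168997 \left(13 - 45296\right)} = - \frac{4091493}{1168997 \left(-45283\right)} = \left(- \frac{4091493}{1168997}\right) \left(- \frac{1}{45283}\right) = \frac{584499}{7562241593}$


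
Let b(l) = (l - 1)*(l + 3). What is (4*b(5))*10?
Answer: 1280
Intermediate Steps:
b(l) = (-1 + l)*(3 + l)
(4*b(5))*10 = (4*(-3 + 5² + 2*5))*10 = (4*(-3 + 25 + 10))*10 = (4*32)*10 = 128*10 = 1280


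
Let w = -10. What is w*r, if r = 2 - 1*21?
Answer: 190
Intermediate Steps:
r = -19 (r = 2 - 21 = -19)
w*r = -10*(-19) = 190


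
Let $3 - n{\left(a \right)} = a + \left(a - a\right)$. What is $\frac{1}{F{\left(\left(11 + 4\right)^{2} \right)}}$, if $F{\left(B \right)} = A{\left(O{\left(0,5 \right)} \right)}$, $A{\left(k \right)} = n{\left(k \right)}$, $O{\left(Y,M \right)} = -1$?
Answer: $\frac{1}{4} \approx 0.25$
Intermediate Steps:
$n{\left(a \right)} = 3 - a$ ($n{\left(a \right)} = 3 - \left(a + \left(a - a\right)\right) = 3 - \left(a + 0\right) = 3 - a$)
$A{\left(k \right)} = 3 - k$
$F{\left(B \right)} = 4$ ($F{\left(B \right)} = 3 - -1 = 3 + 1 = 4$)
$\frac{1}{F{\left(\left(11 + 4\right)^{2} \right)}} = \frac{1}{4}$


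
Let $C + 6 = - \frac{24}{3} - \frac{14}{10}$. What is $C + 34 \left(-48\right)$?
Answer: $- \frac{8237}{5} \approx -1647.4$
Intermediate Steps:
$C = - \frac{77}{5}$ ($C = -6 - \left(8 + \frac{7}{5}\right) = -6 - \frac{47}{5} = - \frac{77}{5} \approx -15.4$)
$C + 34 \left(-48\right) = - \frac{77}{5} + 34 \left(-48\right) = - \frac{77}{5} - 1632 = - \frac{8237}{5}$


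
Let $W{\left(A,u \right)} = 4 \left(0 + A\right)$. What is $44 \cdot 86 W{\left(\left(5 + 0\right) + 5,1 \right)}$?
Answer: $151360$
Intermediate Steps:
$W{\left(A,u \right)} = 4 A$
$44 \cdot 86 W{\left(\left(5 + 0\right) + 5,1 \right)} = 44 \cdot 86 \cdot 4 \left(\left(5 + 0\right) + 5\right) = 3784 \cdot 4 \left(5 + 5\right) = 3784 \cdot 4 \cdot 10 = 3784 \cdot 40 = 151360$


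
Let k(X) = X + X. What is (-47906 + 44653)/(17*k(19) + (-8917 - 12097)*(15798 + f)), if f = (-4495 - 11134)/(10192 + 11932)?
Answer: 35984686/3672182240709 ≈ 9.7993e-6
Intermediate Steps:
k(X) = 2*X
f = -15629/22124 ≈ -0.70643
(-47906 + 44653)/(17*k(19) + (-8917 - 12097)*(15798 + f)) = (-47906 + 44653)/(17*(2*19) + (-8917 - 12097)*(15798 - 15629/22124)) = -3253/(17*38 - 21014*349499323/22124) = -3253/(646 - 3672189386761/11062) = -3253/(-3672182240709/11062) = -3253*(-11062/3672182240709) = 35984686/3672182240709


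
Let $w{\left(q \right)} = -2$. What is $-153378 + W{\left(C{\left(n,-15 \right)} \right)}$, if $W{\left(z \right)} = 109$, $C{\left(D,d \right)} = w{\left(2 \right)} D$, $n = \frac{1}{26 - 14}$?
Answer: $-153269$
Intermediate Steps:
$n = \frac{1}{12} \approx 0.083333$
$C{\left(D,d \right)} = - 2 D$
$-153378 + W{\left(C{\left(n,-15 \right)} \right)} = -153378 + 109 = -153269$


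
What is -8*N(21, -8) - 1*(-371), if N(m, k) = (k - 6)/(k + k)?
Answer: 364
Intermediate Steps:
N(m, k) = (-6 + k)/(2*k) (N(m, k) = (-6 + k)/((2*k)) = (-6 + k)*(1/(2*k)) = (-6 + k)/(2*k))
-8*N(21, -8) - 1*(-371) = -4*(-6 - 8)/(-8) - 1*(-371) = -4*(-1)*(-14)/8 + 371 = -8*7/8 + 371 = -7 + 371 = 364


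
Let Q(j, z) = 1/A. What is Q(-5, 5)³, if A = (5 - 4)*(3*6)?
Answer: 1/5832 ≈ 0.00017147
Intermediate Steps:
A = 18 (A = 1*18 = 18)
Q(j, z) = 1/18
Q(-5, 5)³ = (1/18)³ = 1/5832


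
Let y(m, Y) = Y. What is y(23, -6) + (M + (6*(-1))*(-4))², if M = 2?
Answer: 670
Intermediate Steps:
y(23, -6) + (M + (6*(-1))*(-4))² = -6 + (2 + (6*(-1))*(-4))² = -6 + (2 - 6*(-4))² = -6 + (2 + 24)² = -6 + 26² = -6 + 676 = 670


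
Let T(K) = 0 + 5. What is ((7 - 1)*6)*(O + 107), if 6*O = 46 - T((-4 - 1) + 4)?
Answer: 4098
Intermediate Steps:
T(K) = 5
O = 41/6 (O = (46 - 1*5)/6 = (46 - 5)/6 = (⅙)*41 = 41/6 ≈ 6.8333)
((7 - 1)*6)*(O + 107) = ((7 - 1)*6)*(41/6 + 107) = (6*6)*(683/6) = 36*(683/6) = 4098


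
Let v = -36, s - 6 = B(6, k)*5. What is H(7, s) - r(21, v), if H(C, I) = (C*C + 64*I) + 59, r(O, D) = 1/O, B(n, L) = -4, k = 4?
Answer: -16549/21 ≈ -788.05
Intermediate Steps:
s = -14 (s = 6 - 4*5 = 6 - 20 = -14)
H(C, I) = 59 + C² + 64*I (H(C, I) = (C² + 64*I) + 59 = 59 + C² + 64*I)
H(7, s) - r(21, v) = (59 + 7² + 64*(-14)) - 1/21 = (59 + 49 - 896) - 1*1/21 = -788 - 1/21 = -16549/21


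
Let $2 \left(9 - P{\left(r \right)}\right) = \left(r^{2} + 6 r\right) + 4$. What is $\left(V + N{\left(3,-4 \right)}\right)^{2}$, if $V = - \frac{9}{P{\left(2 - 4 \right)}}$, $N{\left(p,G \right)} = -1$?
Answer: $\frac{400}{121} \approx 3.3058$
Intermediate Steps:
$P{\left(r \right)} = 7 - 3 r - \frac{r^{2}}{2}$ ($P{\left(r \right)} = 9 - \frac{\left(r^{2} + 6 r\right) + 4}{2} = 9 - \frac{4 + r^{2} + 6 r}{2} = 9 - \left(2 + \frac{r^{2}}{2} + 3 r\right) = 7 - 3 r - \frac{r^{2}}{2}$)
$V = - \frac{9}{11}$ ($V = - \frac{9}{7 - 3 \left(2 - 4\right) - \frac{\left(2 - 4\right)^{2}}{2}} = - \frac{9}{7 - -6 - \frac{\left(-2\right)^{2}}{2}} = - \frac{9}{7 + 6 - 2} = - \frac{9}{11} \approx -0.81818$)
$\left(V + N{\left(3,-4 \right)}\right)^{2} = \left(- \frac{9}{11} - 1\right)^{2} = \left(- \frac{20}{11}\right)^{2} = \frac{400}{121}$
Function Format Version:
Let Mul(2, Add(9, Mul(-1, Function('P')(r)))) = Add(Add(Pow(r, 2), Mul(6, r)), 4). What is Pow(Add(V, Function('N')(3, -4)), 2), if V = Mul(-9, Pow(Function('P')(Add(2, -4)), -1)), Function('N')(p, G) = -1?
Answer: Rational(400, 121) ≈ 3.3058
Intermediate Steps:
Function('P')(r) = Add(7, Mul(-3, r), Mul(Rational(-1, 2), Pow(r, 2))) (Function('P')(r) = Add(9, Mul(Rational(-1, 2), Add(Add(Pow(r, 2), Mul(6, r)), 4))) = Add(9, Mul(Rational(-1, 2), Add(4, Pow(r, 2), Mul(6, r)))) = Add(9, Add(-2, Mul(-3, r), Mul(Rational(-1, 2), Pow(r, 2)))) = Add(7, Mul(-3, r), Mul(Rational(-1, 2), Pow(r, 2))))
V = Rational(-9, 11) (V = Mul(-9, Pow(Add(7, Mul(-3, Add(2, -4)), Mul(Rational(-1, 2), Pow(Add(2, -4), 2))), -1)) = Mul(-9, Pow(Add(7, Mul(-3, -2), Mul(Rational(-1, 2), Pow(-2, 2))), -1)) = Mul(-9, Pow(Add(7, 6, Mul(Rational(-1, 2), 4)), -1)) = Mul(-9, Pow(Add(7, 6, -2), -1)) = Mul(-9, Pow(11, -1)) = Mul(-9, Rational(1, 11)) = Rational(-9, 11) ≈ -0.81818)
Pow(Add(V, Function('N')(3, -4)), 2) = Pow(Add(Rational(-9, 11), -1), 2) = Pow(Rational(-20, 11), 2) = Rational(400, 121)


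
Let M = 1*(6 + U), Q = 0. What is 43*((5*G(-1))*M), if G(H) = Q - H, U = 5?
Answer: 2365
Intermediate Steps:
G(H) = -H (G(H) = 0 - H = -H)
M = 11 (M = 1*(6 + 5) = 1*11 = 11)
43*((5*G(-1))*M) = 43*((5*(-1*(-1)))*11) = 43*((5*1)*11) = 43*(5*11) = 43*55 = 2365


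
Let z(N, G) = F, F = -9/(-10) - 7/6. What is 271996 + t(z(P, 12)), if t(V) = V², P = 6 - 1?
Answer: 61199116/225 ≈ 2.7200e+5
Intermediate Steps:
P = 5
F = -4/15 (F = -9*(-⅒) - 7*⅙ = 9/10 - 7/6 = -4/15 ≈ -0.26667)
z(N, G) = -4/15
271996 + t(z(P, 12)) = 271996 + (-4/15)² = 271996 + 16/225 = 61199116/225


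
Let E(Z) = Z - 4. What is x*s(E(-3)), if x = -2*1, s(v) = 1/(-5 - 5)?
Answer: ⅕ ≈ 0.20000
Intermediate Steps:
E(Z) = -4 + Z
s(v) = -⅒ (s(v) = 1/(-10) = -⅒)
x = -2
x*s(E(-3)) = -2*(-⅒) = ⅕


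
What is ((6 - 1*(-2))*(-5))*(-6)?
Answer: 240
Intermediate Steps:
((6 - 1*(-2))*(-5))*(-6) = ((6 + 2)*(-5))*(-6) = (8*(-5))*(-6) = -40*(-6) = 240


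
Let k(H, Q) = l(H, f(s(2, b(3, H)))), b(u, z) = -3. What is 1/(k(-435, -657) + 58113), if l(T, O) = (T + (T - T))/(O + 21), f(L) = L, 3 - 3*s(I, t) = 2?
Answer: 64/3717927 ≈ 1.7214e-5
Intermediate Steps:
s(I, t) = ⅓ (s(I, t) = 1 - ⅓*2 = 1 - ⅔ = ⅓)
l(T, O) = T/(21 + O) (l(T, O) = (T + 0)/(21 + O) = T/(21 + O))
k(H, Q) = 3*H/64 (k(H, Q) = H/(21 + ⅓) = H/(64/3) = H*(3/64) = 3*H/64)
1/(k(-435, -657) + 58113) = 1/((3/64)*(-435) + 58113) = 1/(-1305/64 + 58113) = 1/(3717927/64) = 64/3717927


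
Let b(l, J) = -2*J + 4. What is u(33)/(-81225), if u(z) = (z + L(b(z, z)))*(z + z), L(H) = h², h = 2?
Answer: -814/27075 ≈ -0.030065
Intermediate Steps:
b(l, J) = 4 - 2*J
L(H) = 4 (L(H) = 2² = 4)
u(z) = 2*z*(4 + z) (u(z) = (z + 4)*(z + z) = (4 + z)*(2*z) = 2*z*(4 + z))
u(33)/(-81225) = (2*33*(4 + 33))/(-81225) = (2*33*37)*(-1/81225) = 2442*(-1/81225) = -814/27075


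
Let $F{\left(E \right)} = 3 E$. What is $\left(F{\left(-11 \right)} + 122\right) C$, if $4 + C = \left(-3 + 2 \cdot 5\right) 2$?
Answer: $890$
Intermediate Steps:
$C = 10$ ($C = -4 + \left(-3 + 2 \cdot 5\right) 2 = -4 + \left(-3 + 10\right) 2 = -4 + 7 \cdot 2 = -4 + 14 = 10$)
$\left(F{\left(-11 \right)} + 122\right) C = \left(3 \left(-11\right) + 122\right) 10 = \left(-33 + 122\right) 10 = 89 \cdot 10 = 890$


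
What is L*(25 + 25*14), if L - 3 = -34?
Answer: -11625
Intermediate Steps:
L = -31 (L = 3 - 34 = -31)
L*(25 + 25*14) = -31*(25 + 25*14) = -31*(25 + 350) = -31*375 = -11625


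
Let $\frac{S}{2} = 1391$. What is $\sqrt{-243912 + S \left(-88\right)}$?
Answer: $2 i \sqrt{122182} \approx 699.09 i$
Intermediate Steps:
$S = 2782$ ($S = 2 \cdot 1391 = 2782$)
$\sqrt{-243912 + S \left(-88\right)} = \sqrt{-243912 + 2782 \left(-88\right)} = \sqrt{-243912 - 244816} = \sqrt{-488728} = 2 i \sqrt{122182}$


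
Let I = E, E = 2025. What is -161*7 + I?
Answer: 898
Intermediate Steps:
I = 2025
-161*7 + I = -161*7 + 2025 = -1127 + 2025 = 898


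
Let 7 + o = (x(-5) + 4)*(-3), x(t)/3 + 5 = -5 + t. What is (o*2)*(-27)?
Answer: -6264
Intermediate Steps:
x(t) = -30 + 3*t (x(t) = -15 + 3*(-5 + t) = -15 + (-15 + 3*t) = -30 + 3*t)
o = 116 (o = -7 + ((-30 + 3*(-5)) + 4)*(-3) = -7 + ((-30 - 15) + 4)*(-3) = -7 + (-45 + 4)*(-3) = -7 - 41*(-3) = -7 + 123 = 116)
(o*2)*(-27) = (116*2)*(-27) = 232*(-27) = -6264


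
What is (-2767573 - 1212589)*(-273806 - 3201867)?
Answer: 13833741599026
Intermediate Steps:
(-2767573 - 1212589)*(-273806 - 3201867) = -3980162*(-3475673) = 13833741599026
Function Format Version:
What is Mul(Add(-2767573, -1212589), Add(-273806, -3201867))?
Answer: 13833741599026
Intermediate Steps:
Mul(Add(-2767573, -1212589), Add(-273806, -3201867)) = Mul(-3980162, -3475673) = 13833741599026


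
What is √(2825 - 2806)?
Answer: √19 ≈ 4.3589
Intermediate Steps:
√(2825 - 2806) = √19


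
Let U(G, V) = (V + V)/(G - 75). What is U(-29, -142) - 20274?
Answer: -527053/26 ≈ -20271.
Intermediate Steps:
U(G, V) = 2*V/(-75 + G) (U(G, V) = (2*V)/(-75 + G) = 2*V/(-75 + G))
U(-29, -142) - 20274 = 2*(-142)/(-75 - 29) - 20274 = 2*(-142)/(-104) - 20274 = 2*(-142)*(-1/104) - 20274 = 71/26 - 20274 = -527053/26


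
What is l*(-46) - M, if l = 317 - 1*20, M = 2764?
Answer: -16426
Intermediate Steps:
l = 297 (l = 317 - 20 = 297)
l*(-46) - M = 297*(-46) - 1*2764 = -13662 - 2764 = -16426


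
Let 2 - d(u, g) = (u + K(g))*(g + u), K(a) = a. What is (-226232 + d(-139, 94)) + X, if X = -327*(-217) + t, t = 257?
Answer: -157039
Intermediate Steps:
d(u, g) = 2 - (g + u)**2 (d(u, g) = 2 - (u + g)*(g + u) = 2 - (g + u)*(g + u) = 2 - (g + u)**2)
X = 71216 (X = -327*(-217) + 257 = 70959 + 257 = 71216)
(-226232 + d(-139, 94)) + X = (-226232 + (2 - 1*94**2 - 1*(-139)**2 - 2*94*(-139))) + 71216 = (-226232 + (2 - 1*8836 - 1*19321 + 26132)) + 71216 = (-226232 + (2 - 8836 - 19321 + 26132)) + 71216 = (-226232 - 2023) + 71216 = -228255 + 71216 = -157039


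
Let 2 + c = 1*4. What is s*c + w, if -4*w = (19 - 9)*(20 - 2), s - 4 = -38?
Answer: -113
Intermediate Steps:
s = -34 (s = 4 - 38 = -34)
c = 2 (c = -2 + 1*4 = -2 + 4 = 2)
w = -45 (w = -(19 - 9)*(20 - 2)/4 = -5*18/2 = -¼*180 = -45)
s*c + w = -34*2 - 45 = -68 - 45 = -113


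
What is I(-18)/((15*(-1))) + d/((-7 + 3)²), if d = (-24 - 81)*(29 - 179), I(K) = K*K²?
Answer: 54927/40 ≈ 1373.2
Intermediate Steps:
I(K) = K³
d = 15750 (d = -105*(-150) = 15750)
I(-18)/((15*(-1))) + d/((-7 + 3)²) = (-18)³/((15*(-1))) + 15750/((-7 + 3)²) = -5832/(-15) + 15750/((-4)²) = -5832*(-1/15) + 15750/16 = 1944/5 + 15750*(1/16) = 1944/5 + 7875/8 = 54927/40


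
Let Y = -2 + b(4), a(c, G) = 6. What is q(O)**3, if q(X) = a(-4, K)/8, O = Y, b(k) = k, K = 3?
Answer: 27/64 ≈ 0.42188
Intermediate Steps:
Y = 2 (Y = -2 + 4 = 2)
O = 2
q(X) = 3/4 (q(X) = 6/8 = 6*(1/8) = 3/4)
q(O)**3 = (3/4)**3 = 27/64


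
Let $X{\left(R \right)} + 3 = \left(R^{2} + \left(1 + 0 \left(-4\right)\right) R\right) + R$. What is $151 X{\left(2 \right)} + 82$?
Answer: $837$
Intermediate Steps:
$X{\left(R \right)} = -3 + R^{2} + 2 R$ ($X{\left(R \right)} = -3 + \left(\left(R^{2} + \left(1 + 0 \left(-4\right)\right) R\right) + R\right) = -3 + \left(\left(R^{2} + \left(1 + 0\right) R\right) + R\right) = -3 + \left(\left(R^{2} + 1 R\right) + R\right) = -3 + \left(\left(R^{2} + R\right) + R\right) = -3 + \left(\left(R + R^{2}\right) + R\right) = -3 + \left(R^{2} + 2 R\right) = -3 + R^{2} + 2 R$)
$151 X{\left(2 \right)} + 82 = 151 \left(-3 + 2^{2} + 2 \cdot 2\right) + 82 = 151 \left(-3 + 4 + 4\right) + 82 = 151 \cdot 5 + 82 = 755 + 82 = 837$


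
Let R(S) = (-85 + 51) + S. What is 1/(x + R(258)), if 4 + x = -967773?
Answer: -1/967553 ≈ -1.0335e-6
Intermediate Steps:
R(S) = -34 + S
x = -967777 (x = -4 - 967773 = -967777)
1/(x + R(258)) = 1/(-967777 + (-34 + 258)) = 1/(-967777 + 224) = 1/(-967553) = -1/967553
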